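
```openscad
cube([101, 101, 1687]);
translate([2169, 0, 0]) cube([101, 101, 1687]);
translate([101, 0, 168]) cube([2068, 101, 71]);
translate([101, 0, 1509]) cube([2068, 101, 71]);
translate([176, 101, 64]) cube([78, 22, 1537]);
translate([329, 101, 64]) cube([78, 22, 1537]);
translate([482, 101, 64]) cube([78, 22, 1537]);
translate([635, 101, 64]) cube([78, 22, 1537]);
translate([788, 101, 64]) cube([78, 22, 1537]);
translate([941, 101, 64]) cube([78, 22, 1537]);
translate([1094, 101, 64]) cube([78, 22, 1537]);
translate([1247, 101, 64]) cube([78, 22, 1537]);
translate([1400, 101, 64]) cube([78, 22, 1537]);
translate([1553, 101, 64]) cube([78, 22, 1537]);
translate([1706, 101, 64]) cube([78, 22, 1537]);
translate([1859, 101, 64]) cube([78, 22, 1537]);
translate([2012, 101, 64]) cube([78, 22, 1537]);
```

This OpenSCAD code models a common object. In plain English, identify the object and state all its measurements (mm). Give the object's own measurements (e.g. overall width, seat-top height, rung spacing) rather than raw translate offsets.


A fence section. Two 101×101 mm posts, 1687 mm tall, stand on the floor with a clear span of 2068 mm between their inner faces. Two horizontal rails of 101×71 mm section span the gap between the posts with their undersides at z = 168 mm and z = 1509 mm, flush with the posts' −y face. 13 pickets, each 78 mm wide, 22 mm thick and 1537 mm tall, are fixed to the +y face of the rails with their bottoms at z = 64 mm, spaced across the span with a 75 mm gap after the −x post and between neighbouring pickets, with 79 mm left before the +x post.


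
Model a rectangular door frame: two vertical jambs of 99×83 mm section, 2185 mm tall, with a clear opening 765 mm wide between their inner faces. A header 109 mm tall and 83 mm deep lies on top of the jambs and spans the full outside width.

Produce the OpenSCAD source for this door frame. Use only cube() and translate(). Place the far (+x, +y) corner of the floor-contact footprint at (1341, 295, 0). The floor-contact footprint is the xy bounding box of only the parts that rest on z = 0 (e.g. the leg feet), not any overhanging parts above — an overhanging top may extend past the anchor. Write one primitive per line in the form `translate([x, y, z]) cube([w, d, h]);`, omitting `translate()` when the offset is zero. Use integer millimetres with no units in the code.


translate([378, 212, 0]) cube([99, 83, 2185]);
translate([1242, 212, 0]) cube([99, 83, 2185]);
translate([378, 212, 2185]) cube([963, 83, 109]);


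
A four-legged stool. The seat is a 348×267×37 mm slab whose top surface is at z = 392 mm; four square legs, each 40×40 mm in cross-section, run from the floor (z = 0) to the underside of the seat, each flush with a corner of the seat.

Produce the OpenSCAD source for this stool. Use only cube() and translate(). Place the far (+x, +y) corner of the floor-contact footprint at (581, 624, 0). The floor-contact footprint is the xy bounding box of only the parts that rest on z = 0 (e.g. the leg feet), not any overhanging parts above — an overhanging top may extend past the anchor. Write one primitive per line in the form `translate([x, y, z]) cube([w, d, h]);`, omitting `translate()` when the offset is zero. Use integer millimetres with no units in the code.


translate([233, 357, 355]) cube([348, 267, 37]);
translate([233, 357, 0]) cube([40, 40, 355]);
translate([541, 357, 0]) cube([40, 40, 355]);
translate([233, 584, 0]) cube([40, 40, 355]);
translate([541, 584, 0]) cube([40, 40, 355]);


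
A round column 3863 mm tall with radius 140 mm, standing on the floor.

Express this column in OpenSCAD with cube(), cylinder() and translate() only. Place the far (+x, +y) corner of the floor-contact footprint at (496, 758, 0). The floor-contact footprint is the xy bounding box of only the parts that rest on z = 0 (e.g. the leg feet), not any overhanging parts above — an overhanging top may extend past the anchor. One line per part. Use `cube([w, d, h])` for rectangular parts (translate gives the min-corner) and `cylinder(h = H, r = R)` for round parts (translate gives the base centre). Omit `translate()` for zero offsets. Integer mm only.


translate([356, 618, 0]) cylinder(h = 3863, r = 140);


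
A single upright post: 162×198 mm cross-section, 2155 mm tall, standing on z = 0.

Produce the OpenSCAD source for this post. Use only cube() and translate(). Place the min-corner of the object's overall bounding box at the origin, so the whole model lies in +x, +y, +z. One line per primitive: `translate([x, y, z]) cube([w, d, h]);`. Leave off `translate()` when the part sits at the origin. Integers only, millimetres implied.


cube([162, 198, 2155]);


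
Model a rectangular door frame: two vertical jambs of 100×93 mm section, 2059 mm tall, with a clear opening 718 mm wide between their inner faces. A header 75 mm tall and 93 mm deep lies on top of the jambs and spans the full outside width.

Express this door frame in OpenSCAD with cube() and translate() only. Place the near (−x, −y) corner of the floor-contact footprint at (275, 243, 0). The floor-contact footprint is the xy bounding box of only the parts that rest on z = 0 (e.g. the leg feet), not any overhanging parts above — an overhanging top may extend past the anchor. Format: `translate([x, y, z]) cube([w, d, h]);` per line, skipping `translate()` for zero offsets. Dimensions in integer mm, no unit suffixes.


translate([275, 243, 0]) cube([100, 93, 2059]);
translate([1093, 243, 0]) cube([100, 93, 2059]);
translate([275, 243, 2059]) cube([918, 93, 75]);


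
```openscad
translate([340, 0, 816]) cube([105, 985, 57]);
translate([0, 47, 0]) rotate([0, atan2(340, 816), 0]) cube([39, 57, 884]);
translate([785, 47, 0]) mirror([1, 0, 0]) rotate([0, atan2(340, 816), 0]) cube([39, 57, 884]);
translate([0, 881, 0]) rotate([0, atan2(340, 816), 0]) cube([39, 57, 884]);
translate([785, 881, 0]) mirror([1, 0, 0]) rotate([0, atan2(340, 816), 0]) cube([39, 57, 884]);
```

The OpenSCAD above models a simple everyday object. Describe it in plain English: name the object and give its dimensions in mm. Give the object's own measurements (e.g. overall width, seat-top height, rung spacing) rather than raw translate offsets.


A sawhorse. A 105×985×57 mm beam (x, y, z) sits on two A-frame leg pairs. Each pair is two raked legs of 39×57 mm section (57 mm along y) splaying symmetrically in x. Each leg rises 816 mm vertically over 340 mm of horizontal reach and is 884 mm long along its own axis. Every leg's outer bottom edge rests on the floor and its outer top edge meets a bottom edge of the beam — the left legs (tilting toward +x) meet the beam's −x bottom edge, the right legs (their mirror images, tilting toward −x) meet its +x bottom edge — so the leg tops tuck under the beam, the beam's underside is 816 mm above the floor, and the feet are 785 mm apart outside-to-outside with the beam centred between them. The two leg pairs are set in 47 mm from either end of the beam.


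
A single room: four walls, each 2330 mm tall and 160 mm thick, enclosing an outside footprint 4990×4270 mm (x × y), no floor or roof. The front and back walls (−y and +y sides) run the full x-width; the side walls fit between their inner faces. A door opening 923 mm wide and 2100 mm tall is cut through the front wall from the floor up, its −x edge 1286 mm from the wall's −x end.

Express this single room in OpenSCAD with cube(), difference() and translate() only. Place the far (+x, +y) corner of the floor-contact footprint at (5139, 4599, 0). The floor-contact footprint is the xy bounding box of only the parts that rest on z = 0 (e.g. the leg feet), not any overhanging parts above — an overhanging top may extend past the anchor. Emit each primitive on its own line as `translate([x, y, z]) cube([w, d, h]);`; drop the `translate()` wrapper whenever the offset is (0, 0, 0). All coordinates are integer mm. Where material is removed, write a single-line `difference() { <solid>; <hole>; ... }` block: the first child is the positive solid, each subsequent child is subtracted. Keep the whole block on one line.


difference() { translate([149, 329, 0]) cube([4990, 160, 2330]); translate([1435, 329, 0]) cube([923, 160, 2100]); }
translate([149, 4439, 0]) cube([4990, 160, 2330]);
translate([149, 489, 0]) cube([160, 3950, 2330]);
translate([4979, 489, 0]) cube([160, 3950, 2330]);


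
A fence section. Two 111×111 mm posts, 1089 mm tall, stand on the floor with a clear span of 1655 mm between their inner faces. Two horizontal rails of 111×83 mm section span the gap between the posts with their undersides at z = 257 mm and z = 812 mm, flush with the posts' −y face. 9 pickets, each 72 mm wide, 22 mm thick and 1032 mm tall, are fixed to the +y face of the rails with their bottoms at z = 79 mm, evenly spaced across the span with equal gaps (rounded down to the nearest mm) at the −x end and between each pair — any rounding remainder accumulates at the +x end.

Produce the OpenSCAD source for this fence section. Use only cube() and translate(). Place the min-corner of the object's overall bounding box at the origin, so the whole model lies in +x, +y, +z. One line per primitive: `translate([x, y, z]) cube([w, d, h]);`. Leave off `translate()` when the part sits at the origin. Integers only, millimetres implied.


cube([111, 111, 1089]);
translate([1766, 0, 0]) cube([111, 111, 1089]);
translate([111, 0, 257]) cube([1655, 111, 83]);
translate([111, 0, 812]) cube([1655, 111, 83]);
translate([211, 111, 79]) cube([72, 22, 1032]);
translate([383, 111, 79]) cube([72, 22, 1032]);
translate([555, 111, 79]) cube([72, 22, 1032]);
translate([727, 111, 79]) cube([72, 22, 1032]);
translate([899, 111, 79]) cube([72, 22, 1032]);
translate([1071, 111, 79]) cube([72, 22, 1032]);
translate([1243, 111, 79]) cube([72, 22, 1032]);
translate([1415, 111, 79]) cube([72, 22, 1032]);
translate([1587, 111, 79]) cube([72, 22, 1032]);


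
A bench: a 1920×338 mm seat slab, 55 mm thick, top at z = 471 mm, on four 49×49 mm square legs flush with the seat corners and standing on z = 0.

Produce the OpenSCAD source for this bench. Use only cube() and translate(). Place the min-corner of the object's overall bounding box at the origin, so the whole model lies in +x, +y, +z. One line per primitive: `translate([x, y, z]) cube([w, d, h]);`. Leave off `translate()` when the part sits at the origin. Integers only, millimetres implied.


// leg_h = 471 − 55 = 416
translate([0, 0, 416]) cube([1920, 338, 55]);
cube([49, 49, 416]);
translate([0, 289, 0]) cube([49, 49, 416]);
translate([1871, 0, 0]) cube([49, 49, 416]);
translate([1871, 289, 0]) cube([49, 49, 416]);


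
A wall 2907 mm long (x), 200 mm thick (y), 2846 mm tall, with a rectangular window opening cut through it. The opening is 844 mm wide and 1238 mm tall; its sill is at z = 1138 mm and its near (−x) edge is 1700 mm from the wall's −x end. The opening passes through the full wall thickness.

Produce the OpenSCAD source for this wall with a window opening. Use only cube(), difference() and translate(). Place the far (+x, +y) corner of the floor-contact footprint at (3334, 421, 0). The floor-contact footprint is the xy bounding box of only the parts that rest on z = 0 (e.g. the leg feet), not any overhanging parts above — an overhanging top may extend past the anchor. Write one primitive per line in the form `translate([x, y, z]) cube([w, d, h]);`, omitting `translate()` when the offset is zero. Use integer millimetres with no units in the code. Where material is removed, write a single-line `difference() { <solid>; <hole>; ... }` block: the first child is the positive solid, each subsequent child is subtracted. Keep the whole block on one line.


difference() { translate([427, 221, 0]) cube([2907, 200, 2846]); translate([2127, 221, 1138]) cube([844, 200, 1238]); }


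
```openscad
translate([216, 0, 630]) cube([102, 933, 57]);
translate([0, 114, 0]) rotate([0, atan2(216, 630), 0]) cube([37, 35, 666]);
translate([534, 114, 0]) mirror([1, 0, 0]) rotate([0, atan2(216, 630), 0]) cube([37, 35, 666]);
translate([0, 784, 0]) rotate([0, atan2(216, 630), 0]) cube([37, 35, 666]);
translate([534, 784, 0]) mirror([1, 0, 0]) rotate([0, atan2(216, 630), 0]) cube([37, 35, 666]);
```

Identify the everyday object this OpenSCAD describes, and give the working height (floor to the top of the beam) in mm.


A sawhorse. The overall height is 687 mm.

A beam across two mirrored pairs of raked legs — a sawhorse. The beam's underside is at z = 630 (matching the legs' vertical rise in atan2(216, 630)) and the beam is 57 mm tall, so its top is at 630 + 57 = 687 mm. The raked legs top out at the beam's underside, so that is the highest point.


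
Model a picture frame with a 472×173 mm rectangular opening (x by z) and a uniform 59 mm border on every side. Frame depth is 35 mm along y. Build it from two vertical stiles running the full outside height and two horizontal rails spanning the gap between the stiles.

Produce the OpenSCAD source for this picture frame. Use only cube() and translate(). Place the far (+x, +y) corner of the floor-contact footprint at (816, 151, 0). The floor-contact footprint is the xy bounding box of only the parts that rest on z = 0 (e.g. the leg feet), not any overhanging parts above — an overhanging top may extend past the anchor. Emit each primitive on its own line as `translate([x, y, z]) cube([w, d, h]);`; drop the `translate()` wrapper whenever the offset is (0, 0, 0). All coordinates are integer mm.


translate([226, 116, 0]) cube([59, 35, 291]);
translate([757, 116, 0]) cube([59, 35, 291]);
translate([285, 116, 0]) cube([472, 35, 59]);
translate([285, 116, 232]) cube([472, 35, 59]);


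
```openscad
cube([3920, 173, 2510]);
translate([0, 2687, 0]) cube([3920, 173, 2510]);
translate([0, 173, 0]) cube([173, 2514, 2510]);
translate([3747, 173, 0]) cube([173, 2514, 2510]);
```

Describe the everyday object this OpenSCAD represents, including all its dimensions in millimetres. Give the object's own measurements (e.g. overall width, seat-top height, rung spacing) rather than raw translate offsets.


The wall frame of a small rectangular building: four walls, each 2510 mm tall and 173 mm thick, enclosing a footprint 3920 mm (x) by 2860 mm (y) outside-to-outside, with no floor or roof. The front and back walls (the −y and +y sides) span the full width; the two side walls fit between them.


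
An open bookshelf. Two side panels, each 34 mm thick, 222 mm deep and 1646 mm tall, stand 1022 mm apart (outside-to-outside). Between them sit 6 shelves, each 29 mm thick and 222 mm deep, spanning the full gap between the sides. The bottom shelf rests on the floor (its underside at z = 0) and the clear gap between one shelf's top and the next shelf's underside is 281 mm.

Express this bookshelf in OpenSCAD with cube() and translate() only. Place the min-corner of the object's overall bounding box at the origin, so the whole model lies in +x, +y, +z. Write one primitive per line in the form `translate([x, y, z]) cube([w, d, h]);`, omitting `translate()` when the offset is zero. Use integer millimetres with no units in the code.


cube([34, 222, 1646]);
translate([988, 0, 0]) cube([34, 222, 1646]);
translate([34, 0, 0]) cube([954, 222, 29]);
translate([34, 0, 310]) cube([954, 222, 29]);
translate([34, 0, 620]) cube([954, 222, 29]);
translate([34, 0, 930]) cube([954, 222, 29]);
translate([34, 0, 1240]) cube([954, 222, 29]);
translate([34, 0, 1550]) cube([954, 222, 29]);


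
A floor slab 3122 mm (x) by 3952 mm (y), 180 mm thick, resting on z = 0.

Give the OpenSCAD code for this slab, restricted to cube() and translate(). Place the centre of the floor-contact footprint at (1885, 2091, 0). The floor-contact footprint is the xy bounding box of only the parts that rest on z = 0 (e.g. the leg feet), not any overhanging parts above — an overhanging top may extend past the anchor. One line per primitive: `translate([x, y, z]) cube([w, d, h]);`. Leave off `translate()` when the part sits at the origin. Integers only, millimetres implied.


translate([324, 115, 0]) cube([3122, 3952, 180]);


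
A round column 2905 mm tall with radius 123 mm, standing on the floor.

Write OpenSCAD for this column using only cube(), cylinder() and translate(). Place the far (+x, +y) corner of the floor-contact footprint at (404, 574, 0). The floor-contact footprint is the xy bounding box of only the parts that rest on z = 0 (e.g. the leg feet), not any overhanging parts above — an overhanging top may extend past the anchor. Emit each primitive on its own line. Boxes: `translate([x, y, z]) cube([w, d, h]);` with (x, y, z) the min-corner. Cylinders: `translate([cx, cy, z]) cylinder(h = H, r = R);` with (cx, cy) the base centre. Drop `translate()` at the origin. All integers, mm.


translate([281, 451, 0]) cylinder(h = 2905, r = 123);


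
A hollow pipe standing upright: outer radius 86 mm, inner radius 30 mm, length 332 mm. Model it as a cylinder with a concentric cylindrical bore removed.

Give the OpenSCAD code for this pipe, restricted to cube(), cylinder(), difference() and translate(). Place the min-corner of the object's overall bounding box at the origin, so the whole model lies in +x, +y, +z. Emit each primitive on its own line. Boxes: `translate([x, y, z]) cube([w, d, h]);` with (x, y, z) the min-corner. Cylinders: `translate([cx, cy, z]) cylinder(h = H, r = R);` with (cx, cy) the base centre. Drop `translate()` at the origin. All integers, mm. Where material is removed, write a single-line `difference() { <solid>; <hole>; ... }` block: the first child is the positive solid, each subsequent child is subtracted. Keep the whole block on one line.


difference() { translate([86, 86, 0]) cylinder(h = 332, r = 86); translate([86, 86, 0]) cylinder(h = 332, r = 30); }


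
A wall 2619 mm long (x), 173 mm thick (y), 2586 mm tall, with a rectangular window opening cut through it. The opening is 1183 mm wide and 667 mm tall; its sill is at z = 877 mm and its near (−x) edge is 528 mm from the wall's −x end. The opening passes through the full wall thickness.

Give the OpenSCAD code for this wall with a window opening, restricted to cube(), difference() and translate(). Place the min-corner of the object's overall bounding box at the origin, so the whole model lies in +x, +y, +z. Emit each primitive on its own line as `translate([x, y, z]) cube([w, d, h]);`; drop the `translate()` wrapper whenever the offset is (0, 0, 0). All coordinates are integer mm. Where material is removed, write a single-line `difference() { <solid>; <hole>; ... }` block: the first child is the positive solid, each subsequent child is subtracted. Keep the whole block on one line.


difference() { cube([2619, 173, 2586]); translate([528, 0, 877]) cube([1183, 173, 667]); }


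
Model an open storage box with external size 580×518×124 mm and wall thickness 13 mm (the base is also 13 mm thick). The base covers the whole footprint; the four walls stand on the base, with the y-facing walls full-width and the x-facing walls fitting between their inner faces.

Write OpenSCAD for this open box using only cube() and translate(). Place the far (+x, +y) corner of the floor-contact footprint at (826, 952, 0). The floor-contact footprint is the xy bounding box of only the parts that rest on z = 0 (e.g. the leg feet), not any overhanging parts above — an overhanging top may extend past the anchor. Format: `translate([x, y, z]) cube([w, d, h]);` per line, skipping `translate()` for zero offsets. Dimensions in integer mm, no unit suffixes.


translate([246, 434, 0]) cube([580, 518, 13]);
translate([246, 434, 13]) cube([580, 13, 111]);
translate([246, 939, 13]) cube([580, 13, 111]);
translate([246, 447, 13]) cube([13, 492, 111]);
translate([813, 447, 13]) cube([13, 492, 111]);


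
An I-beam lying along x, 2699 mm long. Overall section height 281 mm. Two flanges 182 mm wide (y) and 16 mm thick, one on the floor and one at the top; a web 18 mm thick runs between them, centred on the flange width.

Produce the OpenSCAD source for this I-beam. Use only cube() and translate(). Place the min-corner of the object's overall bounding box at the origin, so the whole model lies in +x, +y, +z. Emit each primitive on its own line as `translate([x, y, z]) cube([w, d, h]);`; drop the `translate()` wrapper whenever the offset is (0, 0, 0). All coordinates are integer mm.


cube([2699, 182, 16]);
translate([0, 82, 16]) cube([2699, 18, 249]);
translate([0, 0, 265]) cube([2699, 182, 16]);


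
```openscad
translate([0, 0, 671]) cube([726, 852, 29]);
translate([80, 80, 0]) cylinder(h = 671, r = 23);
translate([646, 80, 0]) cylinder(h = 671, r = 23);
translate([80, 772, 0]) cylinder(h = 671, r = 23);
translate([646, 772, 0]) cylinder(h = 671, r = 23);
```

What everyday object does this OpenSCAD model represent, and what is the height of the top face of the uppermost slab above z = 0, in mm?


A table. The table height is 700 mm.

A 726×852×29 slab sits at z = 671 on four Ø46 mm round legs — a table. The top surface is at 671 + 29 = 700 mm.


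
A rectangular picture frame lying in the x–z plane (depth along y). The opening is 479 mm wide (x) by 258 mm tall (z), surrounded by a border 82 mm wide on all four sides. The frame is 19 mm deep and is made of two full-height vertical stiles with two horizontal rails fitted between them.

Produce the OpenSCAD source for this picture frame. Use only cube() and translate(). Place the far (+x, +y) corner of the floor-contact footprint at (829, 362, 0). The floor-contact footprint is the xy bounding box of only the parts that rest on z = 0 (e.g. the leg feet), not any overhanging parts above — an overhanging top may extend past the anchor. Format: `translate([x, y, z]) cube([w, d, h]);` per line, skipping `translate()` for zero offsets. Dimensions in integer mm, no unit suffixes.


translate([186, 343, 0]) cube([82, 19, 422]);
translate([747, 343, 0]) cube([82, 19, 422]);
translate([268, 343, 0]) cube([479, 19, 82]);
translate([268, 343, 340]) cube([479, 19, 82]);


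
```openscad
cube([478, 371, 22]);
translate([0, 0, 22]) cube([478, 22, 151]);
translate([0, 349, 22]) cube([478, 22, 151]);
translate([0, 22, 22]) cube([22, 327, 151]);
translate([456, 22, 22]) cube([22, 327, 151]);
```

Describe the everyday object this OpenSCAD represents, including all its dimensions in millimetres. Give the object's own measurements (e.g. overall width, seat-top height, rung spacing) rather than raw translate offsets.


An open-topped rectangular box: outside dimensions 478×371×173 mm, with a uniform wall and base thickness of 22 mm. The base is a full 478×371 slab on the floor; four walls sit on top of the base. The front and back walls (the −y and +y sides) span the full width; the two side walls fit between them.


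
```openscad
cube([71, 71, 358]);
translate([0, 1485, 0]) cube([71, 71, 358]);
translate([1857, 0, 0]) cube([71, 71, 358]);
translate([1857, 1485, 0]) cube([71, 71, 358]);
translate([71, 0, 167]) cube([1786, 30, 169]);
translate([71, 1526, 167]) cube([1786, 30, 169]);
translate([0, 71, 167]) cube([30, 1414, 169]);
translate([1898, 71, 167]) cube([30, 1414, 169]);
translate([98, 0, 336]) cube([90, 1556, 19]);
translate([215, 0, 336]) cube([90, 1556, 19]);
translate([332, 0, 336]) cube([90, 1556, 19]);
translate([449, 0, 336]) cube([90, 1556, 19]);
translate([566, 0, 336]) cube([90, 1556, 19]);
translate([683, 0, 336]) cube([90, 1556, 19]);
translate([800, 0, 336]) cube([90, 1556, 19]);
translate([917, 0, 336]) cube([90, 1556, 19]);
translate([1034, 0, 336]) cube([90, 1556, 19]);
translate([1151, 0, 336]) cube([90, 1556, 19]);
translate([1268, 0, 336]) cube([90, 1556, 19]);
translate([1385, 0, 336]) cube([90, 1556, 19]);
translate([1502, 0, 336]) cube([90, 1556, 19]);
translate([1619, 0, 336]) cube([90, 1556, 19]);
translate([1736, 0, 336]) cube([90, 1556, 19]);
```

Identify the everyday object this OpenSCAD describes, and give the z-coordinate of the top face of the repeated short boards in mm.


A bed frame. The slat-top height is 355 mm.

Four posts, four rails, and a row of slats — a bed frame. Slats sit on the rails at z = 167 + 169 = 336; with slat thickness 19, the top is 355 mm.


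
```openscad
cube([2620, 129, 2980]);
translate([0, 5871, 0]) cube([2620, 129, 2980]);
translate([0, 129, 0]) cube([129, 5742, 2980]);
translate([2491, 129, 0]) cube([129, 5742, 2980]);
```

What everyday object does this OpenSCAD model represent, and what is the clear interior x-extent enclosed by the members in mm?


A house (or room) frame. The interior width is 2362 mm.

Four 2980 mm walls enclosing a rectangle with no floor or roof — a room or house frame. Outside width is 2620 mm and wall thickness is 129 mm, so the interior width is 2620 − 2 × 129 = 2362 mm.


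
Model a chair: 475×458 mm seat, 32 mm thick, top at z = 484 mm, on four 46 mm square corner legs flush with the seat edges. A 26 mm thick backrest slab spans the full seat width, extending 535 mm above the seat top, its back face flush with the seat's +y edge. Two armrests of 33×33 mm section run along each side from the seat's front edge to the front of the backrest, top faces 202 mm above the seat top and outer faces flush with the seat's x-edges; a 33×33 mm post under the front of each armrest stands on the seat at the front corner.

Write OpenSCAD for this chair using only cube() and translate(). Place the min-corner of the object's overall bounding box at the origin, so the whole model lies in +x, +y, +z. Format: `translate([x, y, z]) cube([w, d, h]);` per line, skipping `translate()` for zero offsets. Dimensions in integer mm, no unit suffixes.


translate([0, 0, 452]) cube([475, 458, 32]);
cube([46, 46, 452]);
translate([429, 0, 0]) cube([46, 46, 452]);
translate([0, 412, 0]) cube([46, 46, 452]);
translate([429, 412, 0]) cube([46, 46, 452]);
translate([0, 432, 484]) cube([475, 26, 535]);
translate([0, 0, 653]) cube([33, 432, 33]);
translate([442, 0, 653]) cube([33, 432, 33]);
translate([0, 0, 484]) cube([33, 33, 169]);
translate([442, 0, 484]) cube([33, 33, 169]);


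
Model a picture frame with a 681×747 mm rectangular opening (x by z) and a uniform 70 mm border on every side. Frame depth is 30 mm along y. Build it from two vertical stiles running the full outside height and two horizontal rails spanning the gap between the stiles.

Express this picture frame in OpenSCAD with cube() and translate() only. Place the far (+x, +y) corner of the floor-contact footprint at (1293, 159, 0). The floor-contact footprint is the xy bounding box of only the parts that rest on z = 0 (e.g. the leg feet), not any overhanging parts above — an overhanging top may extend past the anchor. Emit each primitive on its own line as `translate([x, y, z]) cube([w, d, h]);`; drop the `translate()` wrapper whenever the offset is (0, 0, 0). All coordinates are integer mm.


translate([472, 129, 0]) cube([70, 30, 887]);
translate([1223, 129, 0]) cube([70, 30, 887]);
translate([542, 129, 0]) cube([681, 30, 70]);
translate([542, 129, 817]) cube([681, 30, 70]);


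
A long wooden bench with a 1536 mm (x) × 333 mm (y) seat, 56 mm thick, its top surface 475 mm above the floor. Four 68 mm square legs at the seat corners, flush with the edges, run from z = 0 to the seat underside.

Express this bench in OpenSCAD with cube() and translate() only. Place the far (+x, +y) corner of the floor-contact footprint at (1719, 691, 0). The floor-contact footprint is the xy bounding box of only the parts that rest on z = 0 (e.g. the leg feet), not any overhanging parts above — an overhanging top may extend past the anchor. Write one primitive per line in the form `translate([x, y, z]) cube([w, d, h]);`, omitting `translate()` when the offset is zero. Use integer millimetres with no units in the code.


translate([183, 358, 419]) cube([1536, 333, 56]);
translate([183, 358, 0]) cube([68, 68, 419]);
translate([183, 623, 0]) cube([68, 68, 419]);
translate([1651, 358, 0]) cube([68, 68, 419]);
translate([1651, 623, 0]) cube([68, 68, 419]);


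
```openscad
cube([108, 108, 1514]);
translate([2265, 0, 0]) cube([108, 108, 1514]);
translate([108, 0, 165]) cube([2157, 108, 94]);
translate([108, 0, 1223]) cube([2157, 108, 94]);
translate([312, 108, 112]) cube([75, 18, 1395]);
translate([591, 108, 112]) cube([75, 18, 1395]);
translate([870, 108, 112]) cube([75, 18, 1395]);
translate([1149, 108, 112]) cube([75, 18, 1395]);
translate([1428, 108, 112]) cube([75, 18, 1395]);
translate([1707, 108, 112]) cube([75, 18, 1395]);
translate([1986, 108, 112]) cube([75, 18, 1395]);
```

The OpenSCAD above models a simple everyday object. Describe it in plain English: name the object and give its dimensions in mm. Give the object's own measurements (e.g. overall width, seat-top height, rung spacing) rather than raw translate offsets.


A fence section. Two 108×108 mm posts, 1514 mm tall, stand on the floor with a clear span of 2157 mm between their inner faces. Two horizontal rails of 108×94 mm section span the gap between the posts with their undersides at z = 165 mm and z = 1223 mm, flush with the posts' −y face. 7 pickets, each 75 mm wide, 18 mm thick and 1395 mm tall, are fixed to the +y face of the rails with their bottoms at z = 112 mm, spaced across the span with a 204 mm gap after the −x post and between neighbouring pickets and before the +x post.


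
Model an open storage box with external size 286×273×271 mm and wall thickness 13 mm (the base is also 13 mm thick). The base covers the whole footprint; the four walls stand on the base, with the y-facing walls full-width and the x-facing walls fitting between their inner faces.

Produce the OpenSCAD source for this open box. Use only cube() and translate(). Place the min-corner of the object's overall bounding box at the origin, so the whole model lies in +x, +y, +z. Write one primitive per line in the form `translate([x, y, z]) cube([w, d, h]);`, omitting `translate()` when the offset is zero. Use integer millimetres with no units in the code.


cube([286, 273, 13]);
translate([0, 0, 13]) cube([286, 13, 258]);
translate([0, 260, 13]) cube([286, 13, 258]);
translate([0, 13, 13]) cube([13, 247, 258]);
translate([273, 13, 13]) cube([13, 247, 258]);


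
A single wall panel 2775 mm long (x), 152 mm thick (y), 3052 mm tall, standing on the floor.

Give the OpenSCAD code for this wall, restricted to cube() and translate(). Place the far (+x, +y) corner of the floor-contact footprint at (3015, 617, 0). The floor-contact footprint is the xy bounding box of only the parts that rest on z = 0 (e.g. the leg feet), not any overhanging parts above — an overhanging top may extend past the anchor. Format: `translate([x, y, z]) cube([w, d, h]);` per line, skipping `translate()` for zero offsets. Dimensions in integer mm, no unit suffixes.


translate([240, 465, 0]) cube([2775, 152, 3052]);


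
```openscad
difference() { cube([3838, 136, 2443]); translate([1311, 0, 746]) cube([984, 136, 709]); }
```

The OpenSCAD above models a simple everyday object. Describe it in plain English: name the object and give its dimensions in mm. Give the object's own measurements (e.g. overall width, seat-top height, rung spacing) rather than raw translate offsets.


A wall 3838 mm long (x), 136 mm thick (y), 2443 mm tall, with a rectangular window opening cut through it. The opening is 984 mm wide and 709 mm tall; its sill is at z = 746 mm and its near (−x) edge is 1311 mm from the wall's −x end. The opening passes through the full wall thickness.


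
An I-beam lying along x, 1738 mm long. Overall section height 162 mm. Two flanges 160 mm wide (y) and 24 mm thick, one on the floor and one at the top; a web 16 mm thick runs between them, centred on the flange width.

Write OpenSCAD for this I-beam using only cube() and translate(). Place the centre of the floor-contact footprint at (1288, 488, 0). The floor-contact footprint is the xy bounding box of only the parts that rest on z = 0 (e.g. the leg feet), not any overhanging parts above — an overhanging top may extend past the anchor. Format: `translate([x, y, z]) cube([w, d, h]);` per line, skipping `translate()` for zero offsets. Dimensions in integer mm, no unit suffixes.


translate([419, 408, 0]) cube([1738, 160, 24]);
translate([419, 480, 24]) cube([1738, 16, 114]);
translate([419, 408, 138]) cube([1738, 160, 24]);


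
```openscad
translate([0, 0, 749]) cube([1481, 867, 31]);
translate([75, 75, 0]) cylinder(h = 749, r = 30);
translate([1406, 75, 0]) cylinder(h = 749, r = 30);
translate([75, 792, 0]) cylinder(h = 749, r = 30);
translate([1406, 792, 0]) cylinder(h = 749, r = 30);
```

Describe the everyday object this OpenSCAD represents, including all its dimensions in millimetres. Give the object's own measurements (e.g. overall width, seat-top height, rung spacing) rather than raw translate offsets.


A rectangular dining table. The top is 1481×867×31 mm with its upper surface at z = 780 mm. It stands on four round legs of 60 mm diameter, each leg's bounding box inset 45 mm from the nearest pair of top edges, running from the floor to the underside of the top.


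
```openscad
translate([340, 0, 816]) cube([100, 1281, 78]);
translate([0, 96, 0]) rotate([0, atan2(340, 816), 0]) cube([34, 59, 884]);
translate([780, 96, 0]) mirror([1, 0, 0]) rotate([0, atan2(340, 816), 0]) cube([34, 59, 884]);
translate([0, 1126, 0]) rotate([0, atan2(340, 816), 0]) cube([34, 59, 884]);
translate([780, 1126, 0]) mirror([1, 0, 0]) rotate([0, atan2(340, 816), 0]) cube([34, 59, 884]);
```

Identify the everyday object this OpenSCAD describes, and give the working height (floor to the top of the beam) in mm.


A sawhorse. The overall height is 894 mm.

A beam across two mirrored pairs of raked legs — a sawhorse. The beam's underside is at z = 816 (matching the legs' vertical rise in atan2(340, 816)) and the beam is 78 mm tall, so its top is at 816 + 78 = 894 mm. The raked legs top out at the beam's underside, so that is the highest point.


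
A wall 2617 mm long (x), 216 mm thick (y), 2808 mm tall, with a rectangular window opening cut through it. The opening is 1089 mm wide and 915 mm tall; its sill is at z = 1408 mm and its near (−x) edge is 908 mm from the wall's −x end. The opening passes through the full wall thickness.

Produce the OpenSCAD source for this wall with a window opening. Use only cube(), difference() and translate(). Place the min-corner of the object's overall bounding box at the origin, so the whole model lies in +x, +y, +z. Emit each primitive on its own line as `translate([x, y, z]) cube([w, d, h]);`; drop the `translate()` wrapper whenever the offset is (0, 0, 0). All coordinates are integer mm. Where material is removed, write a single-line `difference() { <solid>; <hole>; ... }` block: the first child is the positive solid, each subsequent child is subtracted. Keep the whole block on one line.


difference() { cube([2617, 216, 2808]); translate([908, 0, 1408]) cube([1089, 216, 915]); }


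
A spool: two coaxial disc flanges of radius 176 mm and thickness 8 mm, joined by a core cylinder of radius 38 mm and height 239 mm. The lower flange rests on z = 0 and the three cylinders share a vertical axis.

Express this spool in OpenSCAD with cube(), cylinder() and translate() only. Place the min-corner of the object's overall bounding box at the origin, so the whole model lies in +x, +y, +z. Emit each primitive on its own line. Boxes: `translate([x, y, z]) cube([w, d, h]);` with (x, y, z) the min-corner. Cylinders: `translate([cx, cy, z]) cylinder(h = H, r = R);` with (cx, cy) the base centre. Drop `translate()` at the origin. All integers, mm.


translate([176, 176, 0]) cylinder(h = 8, r = 176);
translate([176, 176, 8]) cylinder(h = 239, r = 38);
translate([176, 176, 247]) cylinder(h = 8, r = 176);


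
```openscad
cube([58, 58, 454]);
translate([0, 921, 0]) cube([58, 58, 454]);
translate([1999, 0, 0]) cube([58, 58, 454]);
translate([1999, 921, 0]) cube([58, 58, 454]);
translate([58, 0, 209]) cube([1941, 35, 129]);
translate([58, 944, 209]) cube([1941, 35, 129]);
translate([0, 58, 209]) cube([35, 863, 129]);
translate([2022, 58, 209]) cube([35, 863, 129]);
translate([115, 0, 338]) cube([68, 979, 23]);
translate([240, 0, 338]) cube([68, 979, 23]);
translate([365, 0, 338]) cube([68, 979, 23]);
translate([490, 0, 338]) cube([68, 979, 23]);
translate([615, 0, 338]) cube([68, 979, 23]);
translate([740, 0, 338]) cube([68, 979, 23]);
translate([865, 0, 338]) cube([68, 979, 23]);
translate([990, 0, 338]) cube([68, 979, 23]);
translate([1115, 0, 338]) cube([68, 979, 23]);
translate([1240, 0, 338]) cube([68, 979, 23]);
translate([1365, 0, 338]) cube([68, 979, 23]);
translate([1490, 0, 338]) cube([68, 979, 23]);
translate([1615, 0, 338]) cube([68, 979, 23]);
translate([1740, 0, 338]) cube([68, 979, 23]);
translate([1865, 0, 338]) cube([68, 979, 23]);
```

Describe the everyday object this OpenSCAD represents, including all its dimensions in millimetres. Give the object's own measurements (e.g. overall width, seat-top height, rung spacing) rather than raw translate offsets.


A bed frame 2057 mm long (x) by 979 mm wide (y). Four 58×58 mm corner posts, 454 mm tall, at the corners of the footprint. Four rails of 35 mm thickness and 129 mm height run between adjacent posts with their undersides at z = 209 mm, their outer faces flush with the outside of the frame (the two x-running rails run between the posts' inner faces; the two y-running rails run between the posts' inner faces). 15 slats, each 68 mm wide (x) and 23 mm thick, lie across the top of the two x-running rails, running the full 979 mm width of the frame in y; along x they sit between the end posts with a 57 mm gap after the −x posts and between neighbouring slats, leaving 66 mm before the +x posts.


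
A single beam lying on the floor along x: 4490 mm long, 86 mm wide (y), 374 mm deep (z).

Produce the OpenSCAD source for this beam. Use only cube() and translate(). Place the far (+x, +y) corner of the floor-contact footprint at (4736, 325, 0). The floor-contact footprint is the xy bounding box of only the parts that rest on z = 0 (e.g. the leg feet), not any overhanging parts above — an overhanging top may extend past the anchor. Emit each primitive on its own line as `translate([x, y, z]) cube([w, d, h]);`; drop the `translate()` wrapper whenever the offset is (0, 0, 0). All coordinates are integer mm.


translate([246, 239, 0]) cube([4490, 86, 374]);


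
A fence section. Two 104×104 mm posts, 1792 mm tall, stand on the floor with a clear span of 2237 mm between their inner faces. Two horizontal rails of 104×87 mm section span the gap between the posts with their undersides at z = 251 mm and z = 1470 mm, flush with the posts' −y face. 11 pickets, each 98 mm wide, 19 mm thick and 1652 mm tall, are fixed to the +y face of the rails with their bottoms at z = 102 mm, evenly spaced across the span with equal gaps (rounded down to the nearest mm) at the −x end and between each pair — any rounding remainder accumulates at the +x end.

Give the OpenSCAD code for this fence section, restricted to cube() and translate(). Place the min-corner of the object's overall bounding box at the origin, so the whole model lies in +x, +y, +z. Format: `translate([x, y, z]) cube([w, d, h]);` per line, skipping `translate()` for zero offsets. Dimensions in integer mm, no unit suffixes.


cube([104, 104, 1792]);
translate([2341, 0, 0]) cube([104, 104, 1792]);
translate([104, 0, 251]) cube([2237, 104, 87]);
translate([104, 0, 1470]) cube([2237, 104, 87]);
translate([200, 104, 102]) cube([98, 19, 1652]);
translate([394, 104, 102]) cube([98, 19, 1652]);
translate([588, 104, 102]) cube([98, 19, 1652]);
translate([782, 104, 102]) cube([98, 19, 1652]);
translate([976, 104, 102]) cube([98, 19, 1652]);
translate([1170, 104, 102]) cube([98, 19, 1652]);
translate([1364, 104, 102]) cube([98, 19, 1652]);
translate([1558, 104, 102]) cube([98, 19, 1652]);
translate([1752, 104, 102]) cube([98, 19, 1652]);
translate([1946, 104, 102]) cube([98, 19, 1652]);
translate([2140, 104, 102]) cube([98, 19, 1652]);


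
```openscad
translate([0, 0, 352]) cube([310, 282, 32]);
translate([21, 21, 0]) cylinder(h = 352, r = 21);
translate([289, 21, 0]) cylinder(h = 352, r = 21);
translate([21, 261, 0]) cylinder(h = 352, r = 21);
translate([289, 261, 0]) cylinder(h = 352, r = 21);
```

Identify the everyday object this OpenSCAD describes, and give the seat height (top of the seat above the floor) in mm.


A stool. The seat height is 384 mm.

A 310×282×32 slab at z = 352 on four corner cylinders — a stool. The seat top is 352 + 32 = 384 mm.
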